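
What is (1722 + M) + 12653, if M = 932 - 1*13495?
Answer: 1812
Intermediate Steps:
M = -12563 (M = 932 - 13495 = -12563)
(1722 + M) + 12653 = (1722 - 12563) + 12653 = -10841 + 12653 = 1812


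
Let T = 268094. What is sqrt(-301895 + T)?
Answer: I*sqrt(33801) ≈ 183.85*I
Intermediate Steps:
sqrt(-301895 + T) = sqrt(-301895 + 268094) = sqrt(-33801) = I*sqrt(33801)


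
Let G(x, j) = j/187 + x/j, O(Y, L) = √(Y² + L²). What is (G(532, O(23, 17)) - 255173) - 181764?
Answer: -436937 + 50151*√818/76483 ≈ -4.3692e+5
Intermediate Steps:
O(Y, L) = √(L² + Y²)
G(x, j) = j/187 + x/j (G(x, j) = j*(1/187) + x/j = j/187 + x/j)
(G(532, O(23, 17)) - 255173) - 181764 = ((√(17² + 23²)/187 + 532/(√(17² + 23²))) - 255173) - 181764 = ((√(289 + 529)/187 + 532/(√(289 + 529))) - 255173) - 181764 = ((√818/187 + 532/(√818)) - 255173) - 181764 = ((√818/187 + 532*(√818/818)) - 255173) - 181764 = ((√818/187 + 266*√818/409) - 255173) - 181764 = (50151*√818/76483 - 255173) - 181764 = (-255173 + 50151*√818/76483) - 181764 = -436937 + 50151*√818/76483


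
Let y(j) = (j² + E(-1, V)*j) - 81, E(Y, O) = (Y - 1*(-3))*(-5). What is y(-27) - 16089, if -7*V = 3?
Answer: -15171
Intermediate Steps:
V = -3/7 (V = -⅐*3 = -3/7 ≈ -0.42857)
E(Y, O) = -15 - 5*Y (E(Y, O) = (Y + 3)*(-5) = (3 + Y)*(-5) = -15 - 5*Y)
y(j) = -81 + j² - 10*j (y(j) = (j² + (-15 - 5*(-1))*j) - 81 = (j² + (-15 + 5)*j) - 81 = (j² - 10*j) - 81 = -81 + j² - 10*j)
y(-27) - 16089 = (-81 + (-27)² - 10*(-27)) - 16089 = (-81 + 729 + 270) - 16089 = 918 - 16089 = -15171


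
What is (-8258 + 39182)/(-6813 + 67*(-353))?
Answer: -7731/7616 ≈ -1.0151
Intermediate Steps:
(-8258 + 39182)/(-6813 + 67*(-353)) = 30924/(-6813 - 23651) = 30924/(-30464) = 30924*(-1/30464) = -7731/7616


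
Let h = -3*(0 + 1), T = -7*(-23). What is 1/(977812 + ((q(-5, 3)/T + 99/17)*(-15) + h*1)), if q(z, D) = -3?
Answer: 2737/2676024913 ≈ 1.0228e-6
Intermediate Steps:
T = 161
h = -3 (h = -3*1 = -3)
1/(977812 + ((q(-5, 3)/T + 99/17)*(-15) + h*1)) = 1/(977812 + ((-3/161 + 99/17)*(-15) - 3*1)) = 1/(977812 + ((-3*1/161 + 99*(1/17))*(-15) - 3)) = 1/(977812 + ((-3/161 + 99/17)*(-15) - 3)) = 1/(977812 + ((15888/2737)*(-15) - 3)) = 1/(977812 + (-238320/2737 - 3)) = 1/(977812 - 246531/2737) = 1/(2676024913/2737) = 2737/2676024913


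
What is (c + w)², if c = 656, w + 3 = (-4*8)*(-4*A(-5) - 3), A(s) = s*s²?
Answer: 232593001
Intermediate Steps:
A(s) = s³
w = -15907 (w = -3 + (-4*8)*(-4*(-5)³ - 3) = -3 - 32*(-4*(-125) - 3) = -3 - 32*(500 - 3) = -3 - 32*497 = -3 - 15904 = -15907)
(c + w)² = (656 - 15907)² = (-15251)² = 232593001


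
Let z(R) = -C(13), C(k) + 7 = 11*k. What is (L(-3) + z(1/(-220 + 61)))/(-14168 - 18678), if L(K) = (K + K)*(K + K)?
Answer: 50/16423 ≈ 0.0030445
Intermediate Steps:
L(K) = 4*K**2 (L(K) = (2*K)*(2*K) = 4*K**2)
C(k) = -7 + 11*k
z(R) = -136 (z(R) = -(-7 + 11*13) = -(-7 + 143) = -1*136 = -136)
(L(-3) + z(1/(-220 + 61)))/(-14168 - 18678) = (4*(-3)**2 - 136)/(-14168 - 18678) = (4*9 - 136)/(-32846) = (36 - 136)*(-1/32846) = -100*(-1/32846) = 50/16423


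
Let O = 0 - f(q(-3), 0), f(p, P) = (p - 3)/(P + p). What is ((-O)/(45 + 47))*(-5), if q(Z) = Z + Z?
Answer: -15/184 ≈ -0.081522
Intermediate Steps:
q(Z) = 2*Z
f(p, P) = (-3 + p)/(P + p)
O = -3/2 (O = 0 - (-3 + 2*(-3))/(0 + 2*(-3)) = 0 - (-3 - 6)/(0 - 6) = 0 - (-9)/(-6) = 0 - (-1)*(-9)/6 = 0 - 1*3/2 = 0 - 3/2 = -3/2 ≈ -1.5000)
((-O)/(45 + 47))*(-5) = ((-1*(-3/2))/(45 + 47))*(-5) = ((3/2)/92)*(-5) = ((3/2)*(1/92))*(-5) = (3/184)*(-5) = -15/184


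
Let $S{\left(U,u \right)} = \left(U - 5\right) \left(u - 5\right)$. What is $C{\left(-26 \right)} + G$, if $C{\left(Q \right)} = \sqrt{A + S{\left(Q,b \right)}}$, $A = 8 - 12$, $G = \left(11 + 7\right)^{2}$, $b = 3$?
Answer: $324 + \sqrt{58} \approx 331.62$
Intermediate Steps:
$G = 324$ ($G = 18^{2} = 324$)
$S{\left(U,u \right)} = \left(-5 + U\right) \left(-5 + u\right)$
$A = -4$ ($A = 8 - 12 = -4$)
$C{\left(Q \right)} = \sqrt{6 - 2 Q}$ ($C{\left(Q \right)} = \sqrt{-4 + \left(25 - 5 Q - 15 + Q 3\right)} = \sqrt{-4 + \left(25 - 5 Q - 15 + 3 Q\right)} = \sqrt{-4 - \left(-10 + 2 Q\right)} = \sqrt{6 - 2 Q}$)
$C{\left(-26 \right)} + G = \sqrt{6 - -52} + 324 = \sqrt{6 + 52} + 324 = \sqrt{58} + 324 = 324 + \sqrt{58}$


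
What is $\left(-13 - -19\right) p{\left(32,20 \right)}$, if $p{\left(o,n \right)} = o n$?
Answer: $3840$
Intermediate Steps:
$p{\left(o,n \right)} = n o$
$\left(-13 - -19\right) p{\left(32,20 \right)} = \left(-13 - -19\right) 20 \cdot 32 = \left(-13 + 19\right) 640 = 6 \cdot 640 = 3840$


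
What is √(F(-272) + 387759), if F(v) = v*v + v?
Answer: √461471 ≈ 679.32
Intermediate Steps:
F(v) = v + v² (F(v) = v² + v = v + v²)
√(F(-272) + 387759) = √(-272*(1 - 272) + 387759) = √(-272*(-271) + 387759) = √(73712 + 387759) = √461471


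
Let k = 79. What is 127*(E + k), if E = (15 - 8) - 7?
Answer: 10033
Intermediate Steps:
E = 0 (E = 7 - 7 = 0)
127*(E + k) = 127*(0 + 79) = 127*79 = 10033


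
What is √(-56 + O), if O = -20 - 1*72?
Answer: 2*I*√37 ≈ 12.166*I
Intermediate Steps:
O = -92 (O = -20 - 72 = -92)
√(-56 + O) = √(-56 - 92) = √(-148) = 2*I*√37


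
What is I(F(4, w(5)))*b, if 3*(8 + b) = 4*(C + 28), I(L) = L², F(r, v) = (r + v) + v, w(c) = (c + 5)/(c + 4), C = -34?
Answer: -50176/81 ≈ -619.46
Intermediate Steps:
w(c) = (5 + c)/(4 + c)
F(r, v) = r + 2*v
b = -16 (b = -8 + (4*(-34 + 28))/3 = -8 + (4*(-6))/3 = -8 + (⅓)*(-24) = -8 - 8 = -16)
I(F(4, w(5)))*b = (4 + 2*((5 + 5)/(4 + 5)))²*(-16) = (4 + 2*(10/9))²*(-16) = (4 + 20/9)²*(-16) = (56/9)²*(-16) = (3136/81)*(-16) = -50176/81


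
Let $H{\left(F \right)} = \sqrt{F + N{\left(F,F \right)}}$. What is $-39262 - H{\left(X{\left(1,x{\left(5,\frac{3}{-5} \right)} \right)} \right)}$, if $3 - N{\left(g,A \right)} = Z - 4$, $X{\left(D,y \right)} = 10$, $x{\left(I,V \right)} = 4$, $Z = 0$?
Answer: $-39262 - \sqrt{17} \approx -39266.0$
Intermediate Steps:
$N{\left(g,A \right)} = 7$ ($N{\left(g,A \right)} = 3 - \left(0 - 4\right) = 3 - -4 = 3 + 4 = 7$)
$H{\left(F \right)} = \sqrt{7 + F}$ ($H{\left(F \right)} = \sqrt{F + 7} = \sqrt{7 + F}$)
$-39262 - H{\left(X{\left(1,x{\left(5,\frac{3}{-5} \right)} \right)} \right)} = -39262 - \sqrt{7 + 10} = -39262 - \sqrt{17}$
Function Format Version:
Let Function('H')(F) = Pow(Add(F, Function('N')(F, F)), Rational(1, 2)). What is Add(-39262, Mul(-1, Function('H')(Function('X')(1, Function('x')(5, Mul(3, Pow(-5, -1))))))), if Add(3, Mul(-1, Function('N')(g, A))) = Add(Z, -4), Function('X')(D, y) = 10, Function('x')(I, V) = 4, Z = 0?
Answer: Add(-39262, Mul(-1, Pow(17, Rational(1, 2)))) ≈ -39266.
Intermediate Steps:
Function('N')(g, A) = 7 (Function('N')(g, A) = Add(3, Mul(-1, Add(0, -4))) = Add(3, Mul(-1, -4)) = Add(3, 4) = 7)
Function('H')(F) = Pow(Add(7, F), Rational(1, 2)) (Function('H')(F) = Pow(Add(F, 7), Rational(1, 2)) = Pow(Add(7, F), Rational(1, 2)))
Add(-39262, Mul(-1, Function('H')(Function('X')(1, Function('x')(5, Mul(3, Pow(-5, -1))))))) = Add(-39262, Mul(-1, Pow(Add(7, 10), Rational(1, 2)))) = Add(-39262, Mul(-1, Pow(17, Rational(1, 2))))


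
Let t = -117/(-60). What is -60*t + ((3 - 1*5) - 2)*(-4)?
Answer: -101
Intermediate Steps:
t = 39/20 (t = -117*(-1/60) = 39/20 ≈ 1.9500)
-60*t + ((3 - 1*5) - 2)*(-4) = -60*39/20 + ((3 - 1*5) - 2)*(-4) = -117 + ((3 - 5) - 2)*(-4) = -117 + (-2 - 2)*(-4) = -117 - 4*(-4) = -117 + 16 = -101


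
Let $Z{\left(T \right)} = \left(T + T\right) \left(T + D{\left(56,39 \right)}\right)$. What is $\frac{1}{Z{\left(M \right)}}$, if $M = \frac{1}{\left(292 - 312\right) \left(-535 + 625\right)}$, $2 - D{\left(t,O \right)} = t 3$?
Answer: $\frac{1620000}{298801} \approx 5.4217$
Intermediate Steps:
$D{\left(t,O \right)} = 2 - 3 t$ ($D{\left(t,O \right)} = 2 - t 3 = 2 - 3 t$)
$M = - \frac{1}{1800}$ ($M = \frac{1}{\left(-20\right) 90} = \frac{1}{-1800} = - \frac{1}{1800} \approx -0.00055556$)
$Z{\left(T \right)} = 2 T \left(-166 + T\right)$ ($Z{\left(T \right)} = \left(T + T\right) \left(T + \left(2 - 168\right)\right) = 2 T \left(T + \left(2 - 168\right)\right) = 2 T \left(T - 166\right) = 2 T \left(-166 + T\right)$)
$\frac{1}{Z{\left(M \right)}} = \frac{1}{2 \left(- \frac{1}{1800}\right) \left(-166 - \frac{1}{1800}\right)} = \frac{1}{2 \left(- \frac{1}{1800}\right) \left(- \frac{298801}{1800}\right)} = \frac{1}{\frac{298801}{1620000}} = \frac{1620000}{298801}$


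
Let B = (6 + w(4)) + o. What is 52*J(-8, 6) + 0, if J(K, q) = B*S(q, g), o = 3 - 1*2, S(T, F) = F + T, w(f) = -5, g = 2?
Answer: 832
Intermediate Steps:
o = 1 (o = 3 - 2 = 1)
B = 2 (B = (6 - 5) + 1 = 1 + 1 = 2)
J(K, q) = 4 + 2*q (J(K, q) = 2*(2 + q) = 4 + 2*q)
52*J(-8, 6) + 0 = 52*(4 + 2*6) + 0 = 52*(4 + 12) + 0 = 52*16 + 0 = 832 + 0 = 832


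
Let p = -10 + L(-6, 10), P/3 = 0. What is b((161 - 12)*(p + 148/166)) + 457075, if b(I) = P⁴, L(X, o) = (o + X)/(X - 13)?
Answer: 457075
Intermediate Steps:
L(X, o) = (X + o)/(-13 + X)
P = 0 (P = 3*0 = 0)
p = -194/19 (p = -10 + (-6 + 10)/(-13 - 6) = -10 + 4/(-19) = -10 - 1/19*4 = -10 - 4/19 = -194/19 ≈ -10.211)
b(I) = 0 (b(I) = 0⁴ = 0)
b((161 - 12)*(p + 148/166)) + 457075 = 0 + 457075 = 457075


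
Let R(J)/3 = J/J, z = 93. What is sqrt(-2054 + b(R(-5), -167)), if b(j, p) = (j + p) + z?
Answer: 5*I*sqrt(85) ≈ 46.098*I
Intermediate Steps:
R(J) = 3 (R(J) = 3*(J/J) = 3*1 = 3)
b(j, p) = 93 + j + p (b(j, p) = (j + p) + 93 = 93 + j + p)
sqrt(-2054 + b(R(-5), -167)) = sqrt(-2054 + (93 + 3 - 167)) = sqrt(-2054 - 71) = sqrt(-2125) = 5*I*sqrt(85)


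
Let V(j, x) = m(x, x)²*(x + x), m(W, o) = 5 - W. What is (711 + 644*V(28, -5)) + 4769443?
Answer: 4126154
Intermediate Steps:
V(j, x) = 2*x*(5 - x)² (V(j, x) = (5 - x)²*(x + x) = (5 - x)²*(2*x) = 2*x*(5 - x)²)
(711 + 644*V(28, -5)) + 4769443 = (711 + 644*(2*(-5)*(-5 - 5)²)) + 4769443 = (711 + 644*(2*(-5)*(-10)²)) + 4769443 = (711 + 644*(2*(-5)*100)) + 4769443 = (711 + 644*(-1000)) + 4769443 = (711 - 644000) + 4769443 = -643289 + 4769443 = 4126154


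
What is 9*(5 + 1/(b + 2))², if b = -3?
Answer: 144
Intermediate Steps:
9*(5 + 1/(b + 2))² = 9*(5 + 1/(-3 + 2))² = 9*(5 + 1/(-1))² = 9*(5 - 1)² = 9*4² = 9*16 = 144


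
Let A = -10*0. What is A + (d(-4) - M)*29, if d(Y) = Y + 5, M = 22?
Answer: -609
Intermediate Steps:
d(Y) = 5 + Y
A = 0
A + (d(-4) - M)*29 = 0 + ((5 - 4) - 1*22)*29 = 0 + (1 - 22)*29 = 0 - 21*29 = 0 - 609 = -609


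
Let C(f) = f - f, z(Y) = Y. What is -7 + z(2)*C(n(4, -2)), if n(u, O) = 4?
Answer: -7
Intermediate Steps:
C(f) = 0
-7 + z(2)*C(n(4, -2)) = -7 + 2*0 = -7 + 0 = -7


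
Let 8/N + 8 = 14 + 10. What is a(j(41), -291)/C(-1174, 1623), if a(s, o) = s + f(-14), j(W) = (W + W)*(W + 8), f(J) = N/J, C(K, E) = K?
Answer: -112503/32872 ≈ -3.4225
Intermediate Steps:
N = ½ (N = 8/(-8 + (14 + 10)) = 8/(-8 + 24) = 8/16 = 8*(1/16) = ½ ≈ 0.50000)
f(J) = 1/(2*J)
j(W) = 2*W*(8 + W) (j(W) = (2*W)*(8 + W) = 2*W*(8 + W))
a(s, o) = -1/28 + s (a(s, o) = s + (½)/(-14) = s + (½)*(-1/14) = s - 1/28 = -1/28 + s)
a(j(41), -291)/C(-1174, 1623) = (-1/28 + 2*41*(8 + 41))/(-1174) = (-1/28 + 2*41*49)*(-1/1174) = (-1/28 + 4018)*(-1/1174) = (112503/28)*(-1/1174) = -112503/32872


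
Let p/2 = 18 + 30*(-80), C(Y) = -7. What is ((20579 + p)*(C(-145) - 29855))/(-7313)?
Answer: 472267530/7313 ≈ 64579.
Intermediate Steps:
p = -4764 (p = 2*(18 + 30*(-80)) = 2*(18 - 2400) = 2*(-2382) = -4764)
((20579 + p)*(C(-145) - 29855))/(-7313) = ((20579 - 4764)*(-7 - 29855))/(-7313) = (15815*(-29862))*(-1/7313) = -472267530*(-1/7313) = 472267530/7313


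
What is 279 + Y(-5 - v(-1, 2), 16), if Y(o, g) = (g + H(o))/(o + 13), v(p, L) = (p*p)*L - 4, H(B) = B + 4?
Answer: 2807/10 ≈ 280.70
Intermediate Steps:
H(B) = 4 + B
v(p, L) = -4 + L*p² (v(p, L) = p²*L - 4 = L*p² - 4 = -4 + L*p²)
Y(o, g) = (4 + g + o)/(13 + o) (Y(o, g) = (g + (4 + o))/(o + 13) = (4 + g + o)/(13 + o))
279 + Y(-5 - v(-1, 2), 16) = 279 + (4 + 16 + (-5 - (-4 + 2*(-1)²)))/(13 + (-5 - (-4 + 2*(-1)²))) = 279 + (4 + 16 + (-5 - (-4 + 2*1)))/(13 + (-5 - (-4 + 2*1))) = 279 + (4 + 16 + (-5 - (-4 + 2)))/(13 + (-5 - (-4 + 2))) = 279 + (4 + 16 + (-5 - 1*(-2)))/(13 + (-5 - 1*(-2))) = 279 + (4 + 16 + (-5 + 2))/(13 + (-5 + 2)) = 279 + (4 + 16 - 3)/(13 - 3) = 279 + 17/10 = 2807/10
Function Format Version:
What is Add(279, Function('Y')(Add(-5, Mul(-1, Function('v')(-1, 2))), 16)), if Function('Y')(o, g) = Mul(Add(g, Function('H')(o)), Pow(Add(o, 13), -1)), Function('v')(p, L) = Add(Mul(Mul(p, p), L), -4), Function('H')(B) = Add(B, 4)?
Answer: Rational(2807, 10) ≈ 280.70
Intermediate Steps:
Function('H')(B) = Add(4, B)
Function('v')(p, L) = Add(-4, Mul(L, Pow(p, 2))) (Function('v')(p, L) = Add(Mul(Pow(p, 2), L), -4) = Add(Mul(L, Pow(p, 2)), -4) = Add(-4, Mul(L, Pow(p, 2))))
Function('Y')(o, g) = Mul(Pow(Add(13, o), -1), Add(4, g, o)) (Function('Y')(o, g) = Mul(Add(g, Add(4, o)), Pow(Add(o, 13), -1)) = Mul(Add(4, g, o), Pow(Add(13, o), -1)) = Mul(Pow(Add(13, o), -1), Add(4, g, o)))
Add(279, Function('Y')(Add(-5, Mul(-1, Function('v')(-1, 2))), 16)) = Add(279, Mul(Pow(Add(13, Add(-5, Mul(-1, Add(-4, Mul(2, Pow(-1, 2)))))), -1), Add(4, 16, Add(-5, Mul(-1, Add(-4, Mul(2, Pow(-1, 2)))))))) = Add(279, Mul(Pow(Add(13, Add(-5, Mul(-1, Add(-4, Mul(2, 1))))), -1), Add(4, 16, Add(-5, Mul(-1, Add(-4, Mul(2, 1))))))) = Add(279, Mul(Pow(Add(13, Add(-5, Mul(-1, Add(-4, 2)))), -1), Add(4, 16, Add(-5, Mul(-1, Add(-4, 2)))))) = Add(279, Mul(Pow(Add(13, Add(-5, Mul(-1, -2))), -1), Add(4, 16, Add(-5, Mul(-1, -2))))) = Add(279, Mul(Pow(Add(13, Add(-5, 2)), -1), Add(4, 16, Add(-5, 2)))) = Add(279, Mul(Pow(Add(13, -3), -1), Add(4, 16, -3))) = Add(279, Mul(Pow(10, -1), 17)) = Add(279, Mul(Rational(1, 10), 17)) = Add(279, Rational(17, 10)) = Rational(2807, 10)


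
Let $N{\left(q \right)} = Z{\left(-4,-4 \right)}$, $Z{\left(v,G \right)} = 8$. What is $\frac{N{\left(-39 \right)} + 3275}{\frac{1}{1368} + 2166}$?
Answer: $\frac{4491144}{2963089} \approx 1.5157$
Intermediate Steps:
$N{\left(q \right)} = 8$
$\frac{N{\left(-39 \right)} + 3275}{\frac{1}{1368} + 2166} = \frac{8 + 3275}{\frac{1}{1368} + 2166} = \frac{3283}{\frac{1}{1368} + 2166} = \frac{3283}{\frac{2963089}{1368}} = 3283 \cdot \frac{1368}{2963089} = \frac{4491144}{2963089}$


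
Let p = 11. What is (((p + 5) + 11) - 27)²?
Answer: 0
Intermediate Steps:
(((p + 5) + 11) - 27)² = (((11 + 5) + 11) - 27)² = ((16 + 11) - 27)² = (27 - 27)² = 0² = 0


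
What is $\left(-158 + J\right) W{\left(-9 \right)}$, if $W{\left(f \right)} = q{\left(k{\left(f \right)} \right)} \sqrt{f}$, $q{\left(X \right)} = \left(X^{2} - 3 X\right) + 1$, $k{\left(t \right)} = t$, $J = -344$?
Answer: $- 164154 i \approx - 1.6415 \cdot 10^{5} i$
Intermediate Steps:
$q{\left(X \right)} = 1 + X^{2} - 3 X$
$W{\left(f \right)} = \sqrt{f} \left(1 + f^{2} - 3 f\right)$ ($W{\left(f \right)} = \left(1 + f^{2} - 3 f\right) \sqrt{f} = \sqrt{f} \left(1 + f^{2} - 3 f\right)$)
$\left(-158 + J\right) W{\left(-9 \right)} = \left(-158 - 344\right) \sqrt{-9} \left(1 + \left(-9\right)^{2} - -27\right) = - 502 \cdot 3 i \left(1 + 81 + 27\right) = - 502 \cdot 3 i 109 = - 502 \cdot 327 i = - 164154 i$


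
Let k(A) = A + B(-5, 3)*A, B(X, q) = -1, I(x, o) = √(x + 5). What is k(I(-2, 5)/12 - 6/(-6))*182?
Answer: 0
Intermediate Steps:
I(x, o) = √(5 + x)
k(A) = 0 (k(A) = A - A = 0)
k(I(-2, 5)/12 - 6/(-6))*182 = 0*182 = 0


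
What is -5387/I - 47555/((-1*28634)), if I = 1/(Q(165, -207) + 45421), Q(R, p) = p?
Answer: -6974320853057/28634 ≈ -2.4357e+8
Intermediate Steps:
I = 1/45214 (I = 1/(-207 + 45421) = 1/45214 ≈ 2.2117e-5)
-5387/I - 47555/((-1*28634)) = -5387/1/45214 - 47555/((-1*28634)) = -5387*45214 - 47555/(-28634) = -243567818 - 47555*(-1/28634) = -243567818 + 47555/28634 = -6974320853057/28634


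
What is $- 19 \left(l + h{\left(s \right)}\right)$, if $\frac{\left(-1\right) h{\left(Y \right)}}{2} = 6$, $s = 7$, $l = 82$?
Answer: $-1330$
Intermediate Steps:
$h{\left(Y \right)} = -12$ ($h{\left(Y \right)} = \left(-2\right) 6 = -12$)
$- 19 \left(l + h{\left(s \right)}\right) = - 19 \left(82 - 12\right) = \left(-19\right) 70 = -1330$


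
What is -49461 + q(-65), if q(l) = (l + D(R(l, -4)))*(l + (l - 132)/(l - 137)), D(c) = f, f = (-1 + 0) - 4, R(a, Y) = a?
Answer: -4542906/101 ≈ -44979.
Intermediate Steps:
f = -5 (f = -1 - 4 = -5)
D(c) = -5
q(l) = (-5 + l)*(l + (-132 + l)/(-137 + l)) (q(l) = (l - 5)*(l + (l - 132)/(l - 137)) = (-5 + l)*(l + (-132 + l)/(-137 + l)))
-49461 + q(-65) = -49461 + (660 + (-65)³ - 141*(-65)² + 548*(-65))/(-137 - 65) = -49461 + (660 - 274625 - 141*4225 - 35620)/(-202) = -49461 - (660 - 274625 - 595725 - 35620)/202 = -49461 - 1/202*(-905310) = -49461 + 452655/101 = -4542906/101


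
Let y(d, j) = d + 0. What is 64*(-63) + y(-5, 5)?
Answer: -4037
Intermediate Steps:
y(d, j) = d
64*(-63) + y(-5, 5) = 64*(-63) - 5 = -4032 - 5 = -4037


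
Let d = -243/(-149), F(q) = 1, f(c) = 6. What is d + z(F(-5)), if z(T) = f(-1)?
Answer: 1137/149 ≈ 7.6309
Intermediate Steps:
z(T) = 6
d = 243/149 (d = -243*(-1/149) = 243/149 ≈ 1.6309)
d + z(F(-5)) = 243/149 + 6 = 1137/149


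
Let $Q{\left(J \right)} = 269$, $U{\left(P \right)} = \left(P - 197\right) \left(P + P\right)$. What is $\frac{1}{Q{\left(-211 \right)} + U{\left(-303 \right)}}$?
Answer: $\frac{1}{303269} \approx 3.2974 \cdot 10^{-6}$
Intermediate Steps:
$U{\left(P \right)} = 2 P \left(-197 + P\right)$ ($U{\left(P \right)} = \left(-197 + P\right) 2 P = 2 P \left(-197 + P\right)$)
$\frac{1}{Q{\left(-211 \right)} + U{\left(-303 \right)}} = \frac{1}{269 + 2 \left(-303\right) \left(-197 - 303\right)} = \frac{1}{269 + 2 \left(-303\right) \left(-500\right)} = \frac{1}{269 + 303000} = \frac{1}{303269}$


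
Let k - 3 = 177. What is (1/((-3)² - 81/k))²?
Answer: 400/29241 ≈ 0.013679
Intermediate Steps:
k = 180 (k = 3 + 177 = 180)
(1/((-3)² - 81/k))² = (1/((-3)² - 81/180))² = (1/(9 - 81*1/180))² = (1/(9 - 9/20))² = (1/(171/20))² = (20/171)² = 400/29241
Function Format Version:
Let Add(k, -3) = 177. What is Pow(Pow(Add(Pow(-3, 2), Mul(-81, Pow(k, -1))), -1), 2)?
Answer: Rational(400, 29241) ≈ 0.013679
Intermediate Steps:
k = 180 (k = Add(3, 177) = 180)
Pow(Pow(Add(Pow(-3, 2), Mul(-81, Pow(k, -1))), -1), 2) = Pow(Pow(Add(Pow(-3, 2), Mul(-81, Pow(180, -1))), -1), 2) = Pow(Pow(Add(9, Mul(-81, Rational(1, 180))), -1), 2) = Pow(Pow(Add(9, Rational(-9, 20)), -1), 2) = Pow(Pow(Rational(171, 20), -1), 2) = Pow(Rational(20, 171), 2) = Rational(400, 29241)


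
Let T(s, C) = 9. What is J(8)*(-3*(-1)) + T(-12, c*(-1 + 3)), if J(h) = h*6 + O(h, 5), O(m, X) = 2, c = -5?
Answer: 159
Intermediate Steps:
J(h) = 2 + 6*h (J(h) = h*6 + 2 = 6*h + 2 = 2 + 6*h)
J(8)*(-3*(-1)) + T(-12, c*(-1 + 3)) = (2 + 6*8)*(-3*(-1)) + 9 = (2 + 48)*3 + 9 = 50*3 + 9 = 150 + 9 = 159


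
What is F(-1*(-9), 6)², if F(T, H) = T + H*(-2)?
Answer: 9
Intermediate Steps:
F(T, H) = T - 2*H
F(-1*(-9), 6)² = (-1*(-9) - 2*6)² = (9 - 12)² = (-3)² = 9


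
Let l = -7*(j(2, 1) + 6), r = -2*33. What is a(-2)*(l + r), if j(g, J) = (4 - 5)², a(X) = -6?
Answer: 690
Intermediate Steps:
r = -66
j(g, J) = 1 (j(g, J) = (-1)² = 1)
l = -49 (l = -7*(1 + 6) = -7*7 = -1*49 = -49)
a(-2)*(l + r) = -6*(-49 - 66) = -6*(-115) = 690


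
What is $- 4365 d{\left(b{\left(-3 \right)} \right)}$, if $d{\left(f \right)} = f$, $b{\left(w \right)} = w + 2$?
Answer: $4365$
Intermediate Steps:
$b{\left(w \right)} = 2 + w$
$- 4365 d{\left(b{\left(-3 \right)} \right)} = - 4365 \left(2 - 3\right) = \left(-4365\right) \left(-1\right) = 4365$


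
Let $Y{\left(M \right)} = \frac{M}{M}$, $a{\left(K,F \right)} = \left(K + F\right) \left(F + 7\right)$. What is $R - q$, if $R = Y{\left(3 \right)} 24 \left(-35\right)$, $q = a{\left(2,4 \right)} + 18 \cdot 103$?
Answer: $-2760$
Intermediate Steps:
$a{\left(K,F \right)} = \left(7 + F\right) \left(F + K\right)$ ($a{\left(K,F \right)} = \left(F + K\right) \left(7 + F\right) = \left(7 + F\right) \left(F + K\right)$)
$Y{\left(M \right)} = 1$
$q = 1920$ ($q = \left(4^{2} + 7 \cdot 4 + 7 \cdot 2 + 4 \cdot 2\right) + 18 \cdot 103 = \left(16 + 28 + 14 + 8\right) + 1854 = 66 + 1854 = 1920$)
$R = -840$ ($R = 1 \cdot 24 \left(-35\right) = 24 \left(-35\right) = -840$)
$R - q = -840 - 1920 = -2760$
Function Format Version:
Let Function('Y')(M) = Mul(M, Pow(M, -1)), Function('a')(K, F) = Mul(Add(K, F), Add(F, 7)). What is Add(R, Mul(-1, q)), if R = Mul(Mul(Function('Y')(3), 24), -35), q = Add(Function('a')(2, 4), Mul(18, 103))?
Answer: -2760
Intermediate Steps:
Function('a')(K, F) = Mul(Add(7, F), Add(F, K)) (Function('a')(K, F) = Mul(Add(F, K), Add(7, F)) = Mul(Add(7, F), Add(F, K)))
Function('Y')(M) = 1
q = 1920 (q = Add(Add(Pow(4, 2), Mul(7, 4), Mul(7, 2), Mul(4, 2)), Mul(18, 103)) = Add(Add(16, 28, 14, 8), 1854) = Add(66, 1854) = 1920)
R = -840 (R = Mul(Mul(1, 24), -35) = Mul(24, -35) = -840)
Add(R, Mul(-1, q)) = Add(-840, Mul(-1, 1920)) = Add(-840, -1920) = -2760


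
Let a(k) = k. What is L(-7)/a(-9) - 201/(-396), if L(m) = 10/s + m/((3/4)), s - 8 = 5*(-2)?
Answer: 2495/1188 ≈ 2.1002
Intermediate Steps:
s = -2 (s = 8 + 5*(-2) = 8 - 10 = -2)
L(m) = -5 + 4*m/3 (L(m) = 10/(-2) + m/((3/4)) = 10*(-½) + m/((3*(¼))) = -5 + m/(¾) = -5 + m*(4/3) = -5 + 4*m/3)
L(-7)/a(-9) - 201/(-396) = (-5 + (4/3)*(-7))/(-9) - 201/(-396) = (-5 - 28/3)*(-⅑) - 201*(-1/396) = -43/3*(-⅑) + 67/132 = 43/27 + 67/132 = 2495/1188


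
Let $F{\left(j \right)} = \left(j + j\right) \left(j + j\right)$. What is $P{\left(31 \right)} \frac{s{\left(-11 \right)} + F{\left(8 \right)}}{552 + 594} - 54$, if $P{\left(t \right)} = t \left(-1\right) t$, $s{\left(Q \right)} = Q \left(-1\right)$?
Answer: $- \frac{106157}{382} \approx -277.9$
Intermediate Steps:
$s{\left(Q \right)} = - Q$
$F{\left(j \right)} = 4 j^{2}$ ($F{\left(j \right)} = 2 j 2 j = 4 j^{2}$)
$P{\left(t \right)} = - t^{2}$ ($P{\left(t \right)} = - t t = - t^{2}$)
$P{\left(31 \right)} \frac{s{\left(-11 \right)} + F{\left(8 \right)}}{552 + 594} - 54 = - 31^{2} \frac{\left(-1\right) \left(-11\right) + 4 \cdot 8^{2}}{552 + 594} - 54 = \left(-1\right) 961 \frac{11 + 4 \cdot 64}{1146} - 54 = - 961 \left(11 + 256\right) \frac{1}{1146} - 54 = - 961 \cdot 267 \cdot \frac{1}{1146} - 54 = \left(-961\right) \frac{89}{382} - 54 = - \frac{85529}{382} - 54 = - \frac{106157}{382}$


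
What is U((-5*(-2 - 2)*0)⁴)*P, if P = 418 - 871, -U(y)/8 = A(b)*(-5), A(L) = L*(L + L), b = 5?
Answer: -906000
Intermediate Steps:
A(L) = 2*L² (A(L) = L*(2*L) = 2*L²)
U(y) = 2000 (U(y) = -8*2*5²*(-5) = -8*2*25*(-5) = -400*(-5) = -8*(-250) = 2000)
P = -453
U((-5*(-2 - 2)*0)⁴)*P = 2000*(-453) = -906000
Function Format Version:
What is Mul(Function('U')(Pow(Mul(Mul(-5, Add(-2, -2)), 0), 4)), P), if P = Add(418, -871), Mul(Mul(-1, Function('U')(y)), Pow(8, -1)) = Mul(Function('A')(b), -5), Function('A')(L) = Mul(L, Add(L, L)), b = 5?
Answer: -906000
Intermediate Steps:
Function('A')(L) = Mul(2, Pow(L, 2)) (Function('A')(L) = Mul(L, Mul(2, L)) = Mul(2, Pow(L, 2)))
Function('U')(y) = 2000 (Function('U')(y) = Mul(-8, Mul(Mul(2, Pow(5, 2)), -5)) = Mul(-8, Mul(Mul(2, 25), -5)) = Mul(-8, Mul(50, -5)) = Mul(-8, -250) = 2000)
P = -453
Mul(Function('U')(Pow(Mul(Mul(-5, Add(-2, -2)), 0), 4)), P) = Mul(2000, -453) = -906000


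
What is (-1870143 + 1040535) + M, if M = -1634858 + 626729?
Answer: -1837737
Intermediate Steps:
M = -1008129
(-1870143 + 1040535) + M = (-1870143 + 1040535) - 1008129 = -829608 - 1008129 = -1837737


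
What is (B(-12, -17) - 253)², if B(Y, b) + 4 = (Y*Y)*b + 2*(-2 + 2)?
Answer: 7317025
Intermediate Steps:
B(Y, b) = -4 + b*Y² (B(Y, b) = -4 + ((Y*Y)*b + 2*(-2 + 2)) = -4 + (Y²*b + 2*0) = -4 + (b*Y² + 0) = -4 + b*Y²)
(B(-12, -17) - 253)² = ((-4 - 17*(-12)²) - 253)² = ((-4 - 17*144) - 253)² = ((-4 - 2448) - 253)² = (-2452 - 253)² = (-2705)² = 7317025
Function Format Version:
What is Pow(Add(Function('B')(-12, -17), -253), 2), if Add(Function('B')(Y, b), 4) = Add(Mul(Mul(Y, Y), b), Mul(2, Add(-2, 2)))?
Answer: 7317025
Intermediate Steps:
Function('B')(Y, b) = Add(-4, Mul(b, Pow(Y, 2))) (Function('B')(Y, b) = Add(-4, Add(Mul(Mul(Y, Y), b), Mul(2, Add(-2, 2)))) = Add(-4, Add(Mul(Pow(Y, 2), b), Mul(2, 0))) = Add(-4, Add(Mul(b, Pow(Y, 2)), 0)) = Add(-4, Mul(b, Pow(Y, 2))))
Pow(Add(Function('B')(-12, -17), -253), 2) = Pow(Add(Add(-4, Mul(-17, Pow(-12, 2))), -253), 2) = Pow(Add(Add(-4, Mul(-17, 144)), -253), 2) = Pow(Add(Add(-4, -2448), -253), 2) = Pow(Add(-2452, -253), 2) = Pow(-2705, 2) = 7317025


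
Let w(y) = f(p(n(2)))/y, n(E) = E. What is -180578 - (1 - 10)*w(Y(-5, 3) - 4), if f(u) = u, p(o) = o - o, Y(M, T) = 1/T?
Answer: -180578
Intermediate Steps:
p(o) = 0
w(y) = 0 (w(y) = 0/y = 0)
-180578 - (1 - 10)*w(Y(-5, 3) - 4) = -180578 - (1 - 10)*0 = -180578 - (-9)*0 = -180578 - 1*0 = -180578 + 0 = -180578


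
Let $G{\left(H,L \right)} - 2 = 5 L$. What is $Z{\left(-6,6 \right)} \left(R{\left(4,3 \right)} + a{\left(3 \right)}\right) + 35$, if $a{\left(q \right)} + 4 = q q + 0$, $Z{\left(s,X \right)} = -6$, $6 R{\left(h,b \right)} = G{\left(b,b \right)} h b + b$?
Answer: $-202$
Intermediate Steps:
$G{\left(H,L \right)} = 2 + 5 L$
$R{\left(h,b \right)} = \frac{b}{6} + \frac{b h \left(2 + 5 b\right)}{6}$ ($R{\left(h,b \right)} = \frac{\left(2 + 5 b\right) h b + b}{6} = \frac{h \left(2 + 5 b\right) b + b}{6} = \frac{b h \left(2 + 5 b\right) + b}{6} = \frac{b + b h \left(2 + 5 b\right)}{6} = \frac{b}{6} + \frac{b h \left(2 + 5 b\right)}{6}$)
$a{\left(q \right)} = -4 + q^{2}$ ($a{\left(q \right)} = -4 + \left(q q + 0\right) = -4 + \left(q^{2} + 0\right) = -4 + q^{2}$)
$Z{\left(-6,6 \right)} \left(R{\left(4,3 \right)} + a{\left(3 \right)}\right) + 35 = - 6 \left(\frac{1}{6} \cdot 3 \left(1 + 4 \left(2 + 5 \cdot 3\right)\right) - \left(4 - 3^{2}\right)\right) + 35 = - 6 \left(\frac{1}{6} \cdot 3 \left(1 + 4 \left(2 + 15\right)\right) + \left(-4 + 9\right)\right) + 35 = - 6 \left(\frac{1}{6} \cdot 3 \left(1 + 4 \cdot 17\right) + 5\right) + 35 = - 6 \left(\frac{1}{6} \cdot 3 \left(1 + 68\right) + 5\right) + 35 = - 6 \left(\frac{1}{6} \cdot 3 \cdot 69 + 5\right) + 35 = - 6 \left(\frac{69}{2} + 5\right) + 35 = \left(-6\right) \frac{79}{2} + 35 = -237 + 35 = -202$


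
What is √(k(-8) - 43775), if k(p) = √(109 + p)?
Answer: √(-43775 + √101) ≈ 209.2*I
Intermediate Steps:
√(k(-8) - 43775) = √(√(109 - 8) - 43775) = √(√101 - 43775) = √(-43775 + √101)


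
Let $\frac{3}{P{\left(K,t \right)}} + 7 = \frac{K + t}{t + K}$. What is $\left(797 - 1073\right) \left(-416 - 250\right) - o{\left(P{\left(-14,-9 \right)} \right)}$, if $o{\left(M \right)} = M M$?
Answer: $\frac{735263}{4} \approx 1.8382 \cdot 10^{5}$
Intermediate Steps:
$P{\left(K,t \right)} = - \frac{1}{2}$ ($P{\left(K,t \right)} = \frac{3}{-7 + \frac{K + t}{t + K}} = \frac{3}{-7 + \frac{K + t}{K + t}} = \frac{3}{-7 + 1} = \frac{3}{-6} = 3 \left(- \frac{1}{6}\right) = - \frac{1}{2}$)
$o{\left(M \right)} = M^{2}$
$\left(797 - 1073\right) \left(-416 - 250\right) - o{\left(P{\left(-14,-9 \right)} \right)} = \left(797 - 1073\right) \left(-416 - 250\right) - \left(- \frac{1}{2}\right)^{2} = \left(-276\right) \left(-666\right) - \frac{1}{4} = 183816 - \frac{1}{4} = \frac{735263}{4}$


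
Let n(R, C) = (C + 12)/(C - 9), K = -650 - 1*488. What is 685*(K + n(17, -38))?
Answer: -36620100/47 ≈ -7.7915e+5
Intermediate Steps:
K = -1138 (K = -650 - 488 = -1138)
n(R, C) = (12 + C)/(-9 + C)
685*(K + n(17, -38)) = 685*(-1138 + (12 - 38)/(-9 - 38)) = 685*(-1138 - 26/(-47)) = 685*(-1138 - 1/47*(-26)) = 685*(-1138 + 26/47) = 685*(-53460/47) = -36620100/47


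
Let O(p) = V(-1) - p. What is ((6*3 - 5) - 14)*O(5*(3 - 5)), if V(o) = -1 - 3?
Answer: -6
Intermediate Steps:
V(o) = -4
O(p) = -4 - p
((6*3 - 5) - 14)*O(5*(3 - 5)) = ((6*3 - 5) - 14)*(-4 - 5*(3 - 5)) = ((18 - 5) - 14)*(-4 - 5*(-2)) = (13 - 14)*(-4 - 1*(-10)) = -(-4 + 10) = -1*6 = -6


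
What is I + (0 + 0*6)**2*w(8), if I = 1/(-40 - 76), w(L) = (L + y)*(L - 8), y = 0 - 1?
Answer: -1/116 ≈ -0.0086207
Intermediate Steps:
y = -1
w(L) = (-1 + L)*(-8 + L) (w(L) = (L - 1)*(L - 8) = (-1 + L)*(-8 + L))
I = -1/116 (I = 1/(-116) = -1/116 ≈ -0.0086207)
I + (0 + 0*6)**2*w(8) = -1/116 + (0 + 0*6)**2*(8 + 8**2 - 9*8) = -1/116 + (0 + 0)**2*(8 + 64 - 72) = -1/116 + 0**2*0 = -1/116 + 0*0 = -1/116 + 0 = -1/116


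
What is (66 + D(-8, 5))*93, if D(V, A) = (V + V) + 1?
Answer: 4743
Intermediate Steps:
D(V, A) = 1 + 2*V (D(V, A) = 2*V + 1 = 1 + 2*V)
(66 + D(-8, 5))*93 = (66 + (1 + 2*(-8)))*93 = (66 + (1 - 16))*93 = (66 - 15)*93 = 51*93 = 4743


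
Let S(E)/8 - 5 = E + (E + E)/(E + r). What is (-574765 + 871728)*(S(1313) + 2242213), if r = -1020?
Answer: 196018983357067/293 ≈ 6.6901e+11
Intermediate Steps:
S(E) = 40 + 8*E + 16*E/(-1020 + E) (S(E) = 40 + 8*(E + (E + E)/(E - 1020)) = 40 + 8*(E + (2*E)/(-1020 + E)) = 40 + 8*(E + 2*E/(-1020 + E)) = 40 + (8*E + 16*E/(-1020 + E)) = 40 + 8*E + 16*E/(-1020 + E))
(-574765 + 871728)*(S(1313) + 2242213) = (-574765 + 871728)*(8*(-5100 + 1313**2 - 1013*1313)/(-1020 + 1313) + 2242213) = 296963*(8*(-5100 + 1723969 - 1330069)/293 + 2242213) = 296963*(8*(1/293)*388800 + 2242213) = 296963*(3110400/293 + 2242213) = 296963*(660078809/293) = 196018983357067/293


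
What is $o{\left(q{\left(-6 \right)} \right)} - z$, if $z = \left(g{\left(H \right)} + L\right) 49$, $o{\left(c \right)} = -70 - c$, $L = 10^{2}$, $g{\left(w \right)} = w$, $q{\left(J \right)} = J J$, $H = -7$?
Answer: $-4663$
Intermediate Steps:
$q{\left(J \right)} = J^{2}$
$L = 100$
$z = 4557$ ($z = \left(-7 + 100\right) 49 = 93 \cdot 49 = 4557$)
$o{\left(q{\left(-6 \right)} \right)} - z = \left(-70 - \left(-6\right)^{2}\right) - 4557 = \left(-70 - 36\right) - 4557 = -106 - 4557 = -4663$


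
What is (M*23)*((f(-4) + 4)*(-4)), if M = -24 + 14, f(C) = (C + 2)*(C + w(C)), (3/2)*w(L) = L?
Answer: 47840/3 ≈ 15947.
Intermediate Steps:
w(L) = 2*L/3
f(C) = 5*C*(2 + C)/3 (f(C) = (C + 2)*(C + 2*C/3) = (2 + C)*(5*C/3) = 5*C*(2 + C)/3)
M = -10
(M*23)*((f(-4) + 4)*(-4)) = (-10*23)*(((5/3)*(-4)*(2 - 4) + 4)*(-4)) = -230*((5/3)*(-4)*(-2) + 4)*(-4) = -230*(40/3 + 4)*(-4) = -11960*(-4)/3 = -230*(-208/3) = 47840/3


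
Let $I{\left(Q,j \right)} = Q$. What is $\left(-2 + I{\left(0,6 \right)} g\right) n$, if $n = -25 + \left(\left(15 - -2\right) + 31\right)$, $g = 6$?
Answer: $-46$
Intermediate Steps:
$n = 23$ ($n = -25 + \left(\left(15 + 2\right) + 31\right) = -25 + \left(17 + 31\right) = -25 + 48 = 23$)
$\left(-2 + I{\left(0,6 \right)} g\right) n = \left(-2 + 0 \cdot 6\right) 23 = \left(-2 + 0\right) 23 = \left(-2\right) 23 = -46$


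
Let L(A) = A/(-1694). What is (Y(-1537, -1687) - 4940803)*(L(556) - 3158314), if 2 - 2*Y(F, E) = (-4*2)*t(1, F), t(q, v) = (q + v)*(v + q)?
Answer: -1093476052571832/77 ≈ -1.4201e+13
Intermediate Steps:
t(q, v) = (q + v)**2 (t(q, v) = (q + v)*(q + v) = (q + v)**2)
L(A) = -A/1694 (L(A) = A*(-1/1694) = -A/1694)
Y(F, E) = 1 + 4*(1 + F)**2 (Y(F, E) = 1 - (-4*2)*(1 + F)**2/2 = 1 - (-4)*(1 + F)**2 = 1 + 4*(1 + F)**2)
(Y(-1537, -1687) - 4940803)*(L(556) - 3158314) = ((1 + 4*(1 - 1537)**2) - 4940803)*(-1/1694*556 - 3158314) = ((1 + 4*(-1536)**2) - 4940803)*(-278/847 - 3158314) = ((1 + 4*2359296) - 4940803)*(-2675092236/847) = ((1 + 9437184) - 4940803)*(-2675092236/847) = (9437185 - 4940803)*(-2675092236/847) = 4496382*(-2675092236/847) = -1093476052571832/77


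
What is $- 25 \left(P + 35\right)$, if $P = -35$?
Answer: $0$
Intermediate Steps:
$- 25 \left(P + 35\right) = - 25 \left(-35 + 35\right) = \left(-25\right) 0 = 0$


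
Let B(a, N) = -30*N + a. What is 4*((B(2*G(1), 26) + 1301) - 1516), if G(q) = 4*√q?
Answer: -3948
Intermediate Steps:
B(a, N) = a - 30*N
4*((B(2*G(1), 26) + 1301) - 1516) = 4*(((2*(4*√1) - 30*26) + 1301) - 1516) = 4*(((2*(4*1) - 780) + 1301) - 1516) = 4*(((2*4 - 780) + 1301) - 1516) = 4*(((8 - 780) + 1301) - 1516) = 4*((-772 + 1301) - 1516) = 4*(529 - 1516) = 4*(-987) = -3948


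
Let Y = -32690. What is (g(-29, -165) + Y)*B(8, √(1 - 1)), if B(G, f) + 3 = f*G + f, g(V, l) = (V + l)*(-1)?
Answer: 97488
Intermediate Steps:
g(V, l) = -V - l
B(G, f) = -3 + f + G*f (B(G, f) = -3 + (f*G + f) = -3 + (G*f + f) = -3 + (f + G*f) = -3 + f + G*f)
(g(-29, -165) + Y)*B(8, √(1 - 1)) = ((-1*(-29) - 1*(-165)) - 32690)*(-3 + √(1 - 1) + 8*√(1 - 1)) = ((29 + 165) - 32690)*(-3 + √0 + 8*√0) = (194 - 32690)*(-3 + 0 + 8*0) = -32496*(-3 + 0 + 0) = -32496*(-3) = 97488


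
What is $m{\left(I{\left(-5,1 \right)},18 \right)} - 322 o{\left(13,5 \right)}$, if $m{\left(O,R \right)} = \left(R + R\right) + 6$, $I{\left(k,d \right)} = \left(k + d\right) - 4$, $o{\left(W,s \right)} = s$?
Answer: $-1568$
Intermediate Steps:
$I{\left(k,d \right)} = -4 + d + k$ ($I{\left(k,d \right)} = \left(d + k\right) - 4 = -4 + d + k$)
$m{\left(O,R \right)} = 6 + 2 R$ ($m{\left(O,R \right)} = 2 R + 6 = 6 + 2 R$)
$m{\left(I{\left(-5,1 \right)},18 \right)} - 322 o{\left(13,5 \right)} = \left(6 + 2 \cdot 18\right) - 1610 = \left(6 + 36\right) - 1610 = 42 - 1610 = -1568$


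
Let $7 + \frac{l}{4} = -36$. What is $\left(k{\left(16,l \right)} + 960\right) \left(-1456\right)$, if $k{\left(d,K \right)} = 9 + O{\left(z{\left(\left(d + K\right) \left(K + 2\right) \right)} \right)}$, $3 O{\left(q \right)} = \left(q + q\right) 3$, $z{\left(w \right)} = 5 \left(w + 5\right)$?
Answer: $-387614864$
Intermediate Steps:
$z{\left(w \right)} = 25 + 5 w$ ($z{\left(w \right)} = 5 \left(5 + w\right) = 25 + 5 w$)
$l = -172$ ($l = -28 + 4 \left(-36\right) = -28 - 144 = -172$)
$O{\left(q \right)} = 2 q$ ($O{\left(q \right)} = \frac{\left(q + q\right) 3}{3} = \frac{2 q 3}{3} = \frac{6 q}{3} = 2 q$)
$k{\left(d,K \right)} = 59 + 10 \left(2 + K\right) \left(K + d\right)$ ($k{\left(d,K \right)} = 9 + 2 \left(25 + 5 \left(d + K\right) \left(K + 2\right)\right) = 9 + 2 \left(25 + 5 \left(K + d\right) \left(2 + K\right)\right) = 9 + 2 \left(25 + 5 \left(2 + K\right) \left(K + d\right)\right) = 9 + \left(50 + 10 \left(2 + K\right) \left(K + d\right)\right) = 59 + 10 \left(2 + K\right) \left(K + d\right)$)
$\left(k{\left(16,l \right)} + 960\right) \left(-1456\right) = \left(\left(59 + 10 \left(-172\right)^{2} + 20 \left(-172\right) + 20 \cdot 16 + 10 \left(-172\right) 16\right) + 960\right) \left(-1456\right) = \left(\left(59 + 10 \cdot 29584 - 3440 + 320 - 27520\right) + 960\right) \left(-1456\right) = \left(\left(59 + 295840 - 3440 + 320 - 27520\right) + 960\right) \left(-1456\right) = \left(265259 + 960\right) \left(-1456\right) = 266219 \left(-1456\right) = -387614864$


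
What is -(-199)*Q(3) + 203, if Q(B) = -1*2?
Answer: -195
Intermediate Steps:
Q(B) = -2
-(-199)*Q(3) + 203 = -(-199)*(-2) + 203 = -199*2 + 203 = -398 + 203 = -195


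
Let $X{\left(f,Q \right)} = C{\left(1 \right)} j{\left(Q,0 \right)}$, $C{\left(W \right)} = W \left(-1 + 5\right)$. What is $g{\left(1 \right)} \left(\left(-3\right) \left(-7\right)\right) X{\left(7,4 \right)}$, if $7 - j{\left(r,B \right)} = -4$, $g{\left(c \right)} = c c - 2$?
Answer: $-924$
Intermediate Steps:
$g{\left(c \right)} = -2 + c^{2}$ ($g{\left(c \right)} = c^{2} - 2 = -2 + c^{2}$)
$j{\left(r,B \right)} = 11$ ($j{\left(r,B \right)} = 7 - -4 = 7 + 4 = 11$)
$C{\left(W \right)} = 4 W$ ($C{\left(W \right)} = W 4 = 4 W$)
$X{\left(f,Q \right)} = 44$ ($X{\left(f,Q \right)} = 4 \cdot 1 \cdot 11 = 4 \cdot 11 = 44$)
$g{\left(1 \right)} \left(\left(-3\right) \left(-7\right)\right) X{\left(7,4 \right)} = \left(-2 + 1^{2}\right) \left(\left(-3\right) \left(-7\right)\right) 44 = \left(-2 + 1\right) 21 \cdot 44 = \left(-1\right) 21 \cdot 44 = \left(-21\right) 44 = -924$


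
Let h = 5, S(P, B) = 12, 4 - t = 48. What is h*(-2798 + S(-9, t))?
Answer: -13930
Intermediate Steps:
t = -44 (t = 4 - 1*48 = 4 - 48 = -44)
h*(-2798 + S(-9, t)) = 5*(-2798 + 12) = 5*(-2786) = -13930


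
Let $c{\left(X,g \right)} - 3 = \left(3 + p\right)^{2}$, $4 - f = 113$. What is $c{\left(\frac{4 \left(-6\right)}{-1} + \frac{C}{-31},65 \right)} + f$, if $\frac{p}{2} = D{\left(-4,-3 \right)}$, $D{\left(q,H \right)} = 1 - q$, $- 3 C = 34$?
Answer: $63$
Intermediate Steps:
$C = - \frac{34}{3}$ ($C = \left(- \frac{1}{3}\right) 34 = - \frac{34}{3} \approx -11.333$)
$f = -109$ ($f = 4 - 113 = -109$)
$p = 10$ ($p = 2 \left(1 - -4\right) = 2 \left(1 + 4\right) = 2 \cdot 5 = 10$)
$c{\left(X,g \right)} = 172$ ($c{\left(X,g \right)} = 3 + \left(3 + 10\right)^{2} = 3 + 13^{2} = 3 + 169 = 172$)
$c{\left(\frac{4 \left(-6\right)}{-1} + \frac{C}{-31},65 \right)} + f = 172 - 109 = 63$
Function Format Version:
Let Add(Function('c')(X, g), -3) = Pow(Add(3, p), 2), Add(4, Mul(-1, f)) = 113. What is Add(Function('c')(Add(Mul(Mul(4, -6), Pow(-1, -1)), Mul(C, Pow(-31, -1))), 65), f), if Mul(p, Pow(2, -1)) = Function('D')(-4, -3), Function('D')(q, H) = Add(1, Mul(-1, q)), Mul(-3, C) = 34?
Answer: 63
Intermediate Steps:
C = Rational(-34, 3) (C = Mul(Rational(-1, 3), 34) = Rational(-34, 3) ≈ -11.333)
f = -109 (f = Add(4, Mul(-1, 113)) = Add(4, -113) = -109)
p = 10 (p = Mul(2, Add(1, Mul(-1, -4))) = Mul(2, Add(1, 4)) = Mul(2, 5) = 10)
Function('c')(X, g) = 172 (Function('c')(X, g) = Add(3, Pow(Add(3, 10), 2)) = Add(3, Pow(13, 2)) = Add(3, 169) = 172)
Add(Function('c')(Add(Mul(Mul(4, -6), Pow(-1, -1)), Mul(C, Pow(-31, -1))), 65), f) = Add(172, -109) = 63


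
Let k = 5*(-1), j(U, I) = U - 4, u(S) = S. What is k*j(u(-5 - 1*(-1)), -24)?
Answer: 40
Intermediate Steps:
j(U, I) = -4 + U
k = -5
k*j(u(-5 - 1*(-1)), -24) = -5*(-4 + (-5 - 1*(-1))) = -5*(-4 + (-5 + 1)) = -5*(-4 - 4) = -5*(-8) = 40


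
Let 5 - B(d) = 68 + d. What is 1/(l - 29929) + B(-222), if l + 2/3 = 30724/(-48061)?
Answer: 686155022676/4315441301 ≈ 159.00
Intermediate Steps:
B(d) = -63 - d (B(d) = 5 - (68 + d) = 5 + (-68 - d) = -63 - d)
l = -188294/144183 (l = -⅔ + 30724/(-48061) = -⅔ + 30724*(-1/48061) = -⅔ - 30724/48061 = -188294/144183 ≈ -1.3059)
1/(l - 29929) + B(-222) = 1/(-188294/144183 - 29929) + (-63 - 1*(-222)) = 1/(-4315441301/144183) + (-63 + 222) = -144183/4315441301 + 159 = 686155022676/4315441301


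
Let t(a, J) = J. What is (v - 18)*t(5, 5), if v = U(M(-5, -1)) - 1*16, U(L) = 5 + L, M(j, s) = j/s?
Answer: -120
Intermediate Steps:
v = -6 (v = (5 - 5/(-1)) - 1*16 = (5 - 5*(-1)) - 16 = (5 + 5) - 16 = 10 - 16 = -6)
(v - 18)*t(5, 5) = (-6 - 18)*5 = -24*5 = -120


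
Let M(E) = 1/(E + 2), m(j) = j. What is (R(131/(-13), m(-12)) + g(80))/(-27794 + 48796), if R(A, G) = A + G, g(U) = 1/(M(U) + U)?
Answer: -1881941/1791323586 ≈ -0.0010506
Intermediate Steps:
M(E) = 1/(2 + E)
g(U) = 1/(U + 1/(2 + U)) (g(U) = 1/(1/(2 + U) + U) = 1/(U + 1/(2 + U)))
(R(131/(-13), m(-12)) + g(80))/(-27794 + 48796) = ((131/(-13) - 12) + (2 + 80)/(1 + 80*(2 + 80)))/(-27794 + 48796) = ((131*(-1/13) - 12) + 82/(1 + 80*82))/21002 = ((-131/13 - 12) + 82/(1 + 6560))*(1/21002) = (-287/13 + 82/6561)*(1/21002) = -1881941/85293*1/21002 = -1881941/1791323586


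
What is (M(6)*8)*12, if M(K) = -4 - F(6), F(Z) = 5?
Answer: -864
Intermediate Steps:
M(K) = -9 (M(K) = -4 - 1*5 = -4 - 5 = -9)
(M(6)*8)*12 = -9*8*12 = -72*12 = -864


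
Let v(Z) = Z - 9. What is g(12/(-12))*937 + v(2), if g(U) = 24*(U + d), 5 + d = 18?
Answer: 269849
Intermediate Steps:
d = 13 (d = -5 + 18 = 13)
v(Z) = -9 + Z
g(U) = 312 + 24*U (g(U) = 24*(U + 13) = 24*(13 + U) = 312 + 24*U)
g(12/(-12))*937 + v(2) = (312 + 24*(12/(-12)))*937 + (-9 + 2) = (312 + 24*(12*(-1/12)))*937 - 7 = (312 + 24*(-1))*937 - 7 = (312 - 24)*937 - 7 = 288*937 - 7 = 269856 - 7 = 269849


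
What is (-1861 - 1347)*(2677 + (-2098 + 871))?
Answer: -4651600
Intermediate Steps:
(-1861 - 1347)*(2677 + (-2098 + 871)) = -3208*(2677 - 1227) = -3208*1450 = -4651600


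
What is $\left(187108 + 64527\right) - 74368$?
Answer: $177267$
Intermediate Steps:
$\left(187108 + 64527\right) - 74368 = 251635 - 74368 = 177267$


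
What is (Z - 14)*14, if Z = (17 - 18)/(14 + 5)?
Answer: -3738/19 ≈ -196.74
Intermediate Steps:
Z = -1/19 ≈ -0.052632
(Z - 14)*14 = (-1/19 - 14)*14 = -267/19*14 = -3738/19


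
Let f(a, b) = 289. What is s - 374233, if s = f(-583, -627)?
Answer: -373944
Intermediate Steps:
s = 289
s - 374233 = 289 - 374233 = -373944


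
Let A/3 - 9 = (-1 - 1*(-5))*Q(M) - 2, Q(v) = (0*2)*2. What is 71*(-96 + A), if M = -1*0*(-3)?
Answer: -5325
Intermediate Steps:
M = 0 (M = 0*(-3) = 0)
Q(v) = 0 (Q(v) = 0*2 = 0)
A = 21 (A = 27 + 3*((-1 - 1*(-5))*0 - 2) = 27 + 3*((-1 + 5)*0 - 2) = 27 + 3*(4*0 - 2) = 27 + 3*(0 - 2) = 27 + 3*(-2) = 27 - 6 = 21)
71*(-96 + A) = 71*(-96 + 21) = 71*(-75) = -5325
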